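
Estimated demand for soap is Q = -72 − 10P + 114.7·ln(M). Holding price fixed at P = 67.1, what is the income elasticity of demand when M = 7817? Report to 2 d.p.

0.40

At P = 67.1, M = 7817: Q = 285.177.
Holding P constant, ∂Q/∂M = 114.7/M = 0.0146731.
η_M = (∂Q/∂M)·(M/Q) = 0.0146731 × (7817/285.177) = 0.40.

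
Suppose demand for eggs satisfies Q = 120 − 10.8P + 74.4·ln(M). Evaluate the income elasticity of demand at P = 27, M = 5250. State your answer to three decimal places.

0.160

At P = 27, M = 5250: Q = 465.709.
Holding P constant, ∂Q/∂M = 74.4/M = 0.0141714.
η_M = (∂Q/∂M)·(M/Q) = 0.0141714 × (5250/465.709) = 0.160.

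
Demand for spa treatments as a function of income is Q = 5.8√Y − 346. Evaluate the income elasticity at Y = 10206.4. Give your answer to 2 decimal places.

1.22

At Y = 10206.4: Q = 239.955.
dQ/dY = 5.8/(2√Y) = 0.0287053 at this income.
η = (dQ/dY)·(Y/Q) = 0.0287053 × (10206.4/239.955) = 1.22.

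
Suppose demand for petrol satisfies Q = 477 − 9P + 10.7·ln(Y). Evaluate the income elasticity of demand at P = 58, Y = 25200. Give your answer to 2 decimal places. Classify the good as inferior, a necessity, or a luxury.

0.17 (necessity)

At P = 58, Y = 25200: Q = 63.440.
Holding P constant, ∂Q/∂Y = 10.7/Y = 0.000424603.
η_Y = (∂Q/∂Y)·(Y/Q) = 0.000424603 × (25200/63.440) = 0.17.
Since 0 < η < 1, this is a necessity.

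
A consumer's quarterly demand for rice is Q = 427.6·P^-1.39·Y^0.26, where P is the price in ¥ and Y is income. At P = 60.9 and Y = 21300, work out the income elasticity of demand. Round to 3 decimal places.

0.260

For a multiplicative demand Q = A·P^α·Y^β, the income elasticity is β everywhere.
Here β = 0.26, so η = 0.260.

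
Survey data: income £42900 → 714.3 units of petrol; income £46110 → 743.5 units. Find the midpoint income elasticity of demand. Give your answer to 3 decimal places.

0.555

ΔQ = 743.5 − 714.3 = 29.2; midpoint Q̄ = (714.3 + 743.5)/2 = 728.9.
ΔI = 46110 − 42900 = 3210; midpoint Ī = (42900 + 46110)/2 = 44505.
η = (ΔQ/Q̄) ÷ (ΔI/Ī) = (29.2/728.9) ÷ (3210/44505) = 0.555.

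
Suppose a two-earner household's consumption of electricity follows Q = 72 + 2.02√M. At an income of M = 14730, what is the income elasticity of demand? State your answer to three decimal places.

At M = 14730: Q = 317.162.
dQ/dM = 2.02/(2√M) = 0.00832185 at this income.
η = (dQ/dM)·(M/Q) = 0.00832185 × (14730/317.162) = 0.386.

0.386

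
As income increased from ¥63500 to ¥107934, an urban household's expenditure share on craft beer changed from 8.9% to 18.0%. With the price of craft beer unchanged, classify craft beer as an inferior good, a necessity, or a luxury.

luxury

The budget share rises as income rises, so η > 1.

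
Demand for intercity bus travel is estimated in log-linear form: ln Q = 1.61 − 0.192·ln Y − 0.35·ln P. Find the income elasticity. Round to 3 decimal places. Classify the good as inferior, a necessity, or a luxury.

In a log-linear demand, the coefficient on ln Y is the income elasticity.
So η = -0.192.
η < 0 ⇒ inferior good.

-0.192 (inferior good)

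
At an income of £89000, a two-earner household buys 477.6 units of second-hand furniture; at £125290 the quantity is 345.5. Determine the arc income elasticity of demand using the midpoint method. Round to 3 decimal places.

ΔQ = 345.5 − 477.6 = -132.1; midpoint Q̄ = (477.6 + 345.5)/2 = 411.55.
ΔI = 125290 − 89000 = 36290; midpoint Ī = (89000 + 125290)/2 = 107145.
η = (ΔQ/Q̄) ÷ (ΔI/Ī) = (-132.1/411.55) ÷ (36290/107145) = -0.948.

-0.948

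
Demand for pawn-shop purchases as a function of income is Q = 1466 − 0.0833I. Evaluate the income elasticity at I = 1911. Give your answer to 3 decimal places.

-0.122

At I = 1911: Q = 1306.814.
dQ/dI = −0.0833.
η = (dQ/dI)·(I/Q) = -0.0833 × (1911/1306.814) = -0.122.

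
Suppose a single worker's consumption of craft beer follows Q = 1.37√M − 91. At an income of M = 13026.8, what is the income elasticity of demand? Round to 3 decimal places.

1.196

At M = 13026.8: Q = 65.365.
dQ/dM = 1.37/(2√M) = 0.00600166 at this income.
η = (dQ/dM)·(M/Q) = 0.00600166 × (13026.8/65.365) = 1.196.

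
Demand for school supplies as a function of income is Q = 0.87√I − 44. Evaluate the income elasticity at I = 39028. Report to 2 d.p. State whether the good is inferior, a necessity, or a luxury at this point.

0.67 (necessity)

At I = 39028: Q = 127.873.
dQ/dI = 0.87/(2√I) = 0.00220192 at this income.
η = (dQ/dI)·(I/Q) = 0.00220192 × (39028/127.873) = 0.67.
Since 0 < η < 1, the good is a necessity.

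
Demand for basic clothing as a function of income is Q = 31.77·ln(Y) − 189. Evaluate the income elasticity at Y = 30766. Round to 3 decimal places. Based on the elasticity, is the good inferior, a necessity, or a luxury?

0.228 (necessity)

At Y = 30766: Q = 139.316.
dQ/dY = 31.77/Y = 0.00103263 at this income.
η = (dQ/dY)·(Y/Q) = 0.00103263 × (30766/139.316) = 0.228.
Since 0 < η < 1, the good is a necessity.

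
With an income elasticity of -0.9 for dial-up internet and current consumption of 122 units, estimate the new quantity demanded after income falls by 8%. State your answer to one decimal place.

130.8

%ΔQ ≈ η × %ΔI = -0.9 × (-8%) = 7.2%.
New Q ≈ 122 × (1 + 0.072) = 130.8.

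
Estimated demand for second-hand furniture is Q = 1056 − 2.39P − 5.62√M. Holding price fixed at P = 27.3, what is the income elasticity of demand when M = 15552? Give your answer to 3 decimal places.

-1.209

At P = 27.3, M = 15552: Q = 289.896.
Holding P constant, ∂Q/∂M = -5.62/(2√M) = -0.0225327.
η_M = (∂Q/∂M)·(M/Q) = -0.0225327 × (15552/289.896) = -1.209.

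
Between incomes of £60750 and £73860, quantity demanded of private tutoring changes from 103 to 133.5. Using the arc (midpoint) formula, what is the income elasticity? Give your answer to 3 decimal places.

1.324

ΔQ = 133.5 − 103 = 30.5; midpoint Q̄ = (103 + 133.5)/2 = 118.25.
ΔI = 73860 − 60750 = 13110; midpoint Ī = (60750 + 73860)/2 = 67305.
η = (ΔQ/Q̄) ÷ (ΔI/Ī) = (30.5/118.25) ÷ (13110/67305) = 1.324.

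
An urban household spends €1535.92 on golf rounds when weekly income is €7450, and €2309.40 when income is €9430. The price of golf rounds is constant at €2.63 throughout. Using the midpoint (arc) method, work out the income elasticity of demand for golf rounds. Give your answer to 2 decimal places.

1.71

With a constant price, Q₁ = 1535.92/2.63 = 584.000 and Q₂ = 2309.40/2.63 = 878.099 (equivalently, work directly with expenditure since P cancels).
Midpoint %ΔQ = (2309.40 − 1535.92)/1922.66 = 0.40230; midpoint %ΔI = (9430 − 7450)/8440 = 0.23460.
η = 0.40230 / 0.23460 = 1.71.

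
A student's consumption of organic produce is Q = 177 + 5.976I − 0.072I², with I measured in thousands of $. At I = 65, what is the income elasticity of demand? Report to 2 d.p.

At I = 65: Q = 261.2400.
dQ/dI = 5.976 − 0.144I = -3.38400.
η = (dQ/dI)·(I/Q) = -3.38400 × (65/261.2400) = -0.84.

-0.84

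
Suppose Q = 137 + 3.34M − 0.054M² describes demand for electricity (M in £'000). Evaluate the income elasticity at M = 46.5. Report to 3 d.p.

-0.446

At M = 46.5: Q = 175.5485.
dQ/dM = 3.34 − 0.108M = -1.68200.
η = (dQ/dM)·(M/Q) = -1.68200 × (46.5/175.5485) = -0.446.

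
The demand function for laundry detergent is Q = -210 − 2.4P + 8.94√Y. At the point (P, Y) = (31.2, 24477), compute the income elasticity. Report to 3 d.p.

At P = 31.2, Y = 24477: Q = 1113.794.
Holding P constant, ∂Q/∂Y = 8.94/(2√Y) = 0.0285712.
η_Y = (∂Q/∂Y)·(Y/Q) = 0.0285712 × (24477/1113.794) = 0.628.

0.628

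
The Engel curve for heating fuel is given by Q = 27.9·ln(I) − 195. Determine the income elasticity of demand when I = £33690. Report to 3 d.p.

At I = 33690: Q = 95.856.
dQ/dI = 27.9/I = 0.000828139 at this income.
η = (dQ/dI)·(I/Q) = 0.000828139 × (33690/95.856) = 0.291.

0.291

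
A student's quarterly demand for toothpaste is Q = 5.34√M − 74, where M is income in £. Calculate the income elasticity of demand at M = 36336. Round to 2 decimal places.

At M = 36336: Q = 943.911.
dQ/dM = 5.34/(2√M) = 0.0140069 at this income.
η = (dQ/dM)·(M/Q) = 0.0140069 × (36336/943.911) = 0.54.

0.54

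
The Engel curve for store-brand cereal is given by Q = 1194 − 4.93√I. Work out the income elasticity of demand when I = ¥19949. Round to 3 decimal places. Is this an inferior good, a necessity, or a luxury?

-0.700 (inferior good)

At I = 19949: Q = 497.682.
dQ/dI = -4.93/(2√I) = -0.0174524 at this income.
η = (dQ/dI)·(I/Q) = -0.0174524 × (19949/497.682) = -0.700.
Since η < 0, the good is an inferior good.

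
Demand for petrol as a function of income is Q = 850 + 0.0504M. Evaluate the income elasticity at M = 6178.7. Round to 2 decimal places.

0.27

At M = 6178.7: Q = 1161.406.
dQ/dM = 0.0504.
η = (dQ/dM)·(M/Q) = 0.0504 × (6178.7/1161.406) = 0.27.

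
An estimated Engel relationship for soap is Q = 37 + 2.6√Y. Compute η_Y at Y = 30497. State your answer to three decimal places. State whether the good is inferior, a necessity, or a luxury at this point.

At Y = 30497: Q = 491.048.
dQ/dY = 2.6/(2√Y) = 0.00744414 at this income.
η = (dQ/dY)·(Y/Q) = 0.00744414 × (30497/491.048) = 0.462.
Since 0 < η < 1, the good is a necessity.

0.462 (necessity)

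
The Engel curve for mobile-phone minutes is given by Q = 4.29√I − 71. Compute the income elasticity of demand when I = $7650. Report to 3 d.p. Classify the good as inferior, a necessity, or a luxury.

At I = 7650: Q = 304.222.
dQ/dI = 4.29/(2√I) = 0.0245243 at this income.
η = (dQ/dI)·(I/Q) = 0.0245243 × (7650/304.222) = 0.617.
Since 0 < η < 1, the good is a necessity.

0.617 (necessity)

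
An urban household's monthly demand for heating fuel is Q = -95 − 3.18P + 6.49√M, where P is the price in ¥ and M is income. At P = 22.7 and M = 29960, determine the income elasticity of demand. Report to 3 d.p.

At P = 22.7, M = 29960: Q = 956.165.
Holding P constant, ∂Q/∂M = 6.49/(2√M) = 0.0187475.
η_M = (∂Q/∂M)·(M/Q) = 0.0187475 × (29960/956.165) = 0.587.

0.587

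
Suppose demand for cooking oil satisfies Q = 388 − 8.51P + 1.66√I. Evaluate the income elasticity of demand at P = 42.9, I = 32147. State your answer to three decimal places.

At P = 42.9, I = 32147: Q = 320.552.
Holding P constant, ∂Q/∂I = 1.66/(2√I) = 0.00462922.
η_I = (∂Q/∂I)·(I/Q) = 0.00462922 × (32147/320.552) = 0.464.

0.464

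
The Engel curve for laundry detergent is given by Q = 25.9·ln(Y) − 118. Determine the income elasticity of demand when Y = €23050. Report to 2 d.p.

0.18

At Y = 23050: Q = 142.176.
dQ/dY = 25.9/Y = 0.00112364 at this income.
η = (dQ/dY)·(Y/Q) = 0.00112364 × (23050/142.176) = 0.18.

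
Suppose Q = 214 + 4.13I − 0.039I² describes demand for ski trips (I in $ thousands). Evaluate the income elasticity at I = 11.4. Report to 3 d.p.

At I = 11.4: Q = 256.0136.
dQ/dI = 4.13 − 0.078I = 3.24080.
η = (dQ/dI)·(I/Q) = 3.24080 × (11.4/256.0136) = 0.144.

0.144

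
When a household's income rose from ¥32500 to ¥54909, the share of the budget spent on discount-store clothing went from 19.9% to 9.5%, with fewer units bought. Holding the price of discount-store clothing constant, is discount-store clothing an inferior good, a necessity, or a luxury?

inferior good

Quantity demanded falls as income rises, so η < 0.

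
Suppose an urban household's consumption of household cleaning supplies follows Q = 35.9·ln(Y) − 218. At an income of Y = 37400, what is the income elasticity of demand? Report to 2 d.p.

At Y = 37400: Q = 160.006.
dQ/dY = 35.9/Y = 0.000959893 at this income.
η = (dQ/dY)·(Y/Q) = 0.000959893 × (37400/160.006) = 0.22.

0.22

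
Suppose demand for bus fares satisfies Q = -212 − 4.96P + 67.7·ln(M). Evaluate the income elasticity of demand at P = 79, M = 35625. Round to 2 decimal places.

At P = 79, M = 35625: Q = 105.710.
Holding P constant, ∂Q/∂M = 67.7/M = 0.00190035.
η_M = (∂Q/∂M)·(M/Q) = 0.00190035 × (35625/105.710) = 0.64.

0.64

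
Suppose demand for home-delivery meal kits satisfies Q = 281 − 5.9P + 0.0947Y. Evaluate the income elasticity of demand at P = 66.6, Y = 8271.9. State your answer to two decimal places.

1.17

At P = 66.6, Y = 8271.9: Q = 671.409.
Holding P constant, ∂Q/∂Y = 0.0947.
η_Y = (∂Q/∂Y)·(Y/Q) = 0.0947 × (8271.9/671.409) = 1.17.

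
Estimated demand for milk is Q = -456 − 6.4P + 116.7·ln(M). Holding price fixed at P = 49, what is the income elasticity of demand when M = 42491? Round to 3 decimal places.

0.246

At P = 49, M = 42491: Q = 474.077.
Holding P constant, ∂Q/∂M = 116.7/M = 0.00274646.
η_M = (∂Q/∂M)·(M/Q) = 0.00274646 × (42491/474.077) = 0.246.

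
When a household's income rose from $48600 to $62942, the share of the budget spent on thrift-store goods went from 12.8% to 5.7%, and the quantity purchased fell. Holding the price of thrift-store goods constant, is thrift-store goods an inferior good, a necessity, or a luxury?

inferior good

Quantity demanded falls as income rises, so η < 0.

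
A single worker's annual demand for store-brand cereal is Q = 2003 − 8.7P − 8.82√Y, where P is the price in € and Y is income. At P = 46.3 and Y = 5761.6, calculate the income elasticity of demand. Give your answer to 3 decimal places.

-0.360

At P = 46.3, Y = 5761.6: Q = 930.706.
Holding P constant, ∂Q/∂Y = -8.82/(2√Y) = -0.0580988.
η_Y = (∂Q/∂Y)·(Y/Q) = -0.0580988 × (5761.6/930.706) = -0.360.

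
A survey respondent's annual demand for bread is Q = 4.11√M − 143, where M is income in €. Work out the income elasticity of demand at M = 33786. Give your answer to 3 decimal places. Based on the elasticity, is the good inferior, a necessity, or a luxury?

At M = 33786: Q = 612.458.
dQ/dM = 4.11/(2√M) = 0.01118 at this income.
η = (dQ/dM)·(M/Q) = 0.01118 × (33786/612.458) = 0.617.
Since 0 < η < 1, the good is a necessity.

0.617 (necessity)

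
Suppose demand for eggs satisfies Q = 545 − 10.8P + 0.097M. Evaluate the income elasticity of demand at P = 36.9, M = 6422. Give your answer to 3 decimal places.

0.810

At P = 36.9, M = 6422: Q = 769.414.
Holding P constant, ∂Q/∂M = 0.097.
η_M = (∂Q/∂M)·(M/Q) = 0.097 × (6422/769.414) = 0.810.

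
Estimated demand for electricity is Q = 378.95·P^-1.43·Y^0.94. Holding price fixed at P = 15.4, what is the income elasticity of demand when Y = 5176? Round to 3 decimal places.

For a multiplicative demand Q = A·P^α·Y^β, the income elasticity is β everywhere.
Here β = 0.94, so η = 0.940.

0.940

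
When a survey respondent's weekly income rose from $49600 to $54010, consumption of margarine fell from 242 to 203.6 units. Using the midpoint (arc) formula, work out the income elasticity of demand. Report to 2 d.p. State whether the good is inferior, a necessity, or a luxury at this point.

ΔQ = 203.6 − 242 = -38.4; midpoint Q̄ = (242 + 203.6)/2 = 222.8.
ΔI = 54010 − 49600 = 4410; midpoint Ī = (49600 + 54010)/2 = 51805.
η = (ΔQ/Q̄) ÷ (ΔI/Ī) = (-38.4/222.8) ÷ (4410/51805) = -2.02.
η < 0 ⇒ inferior good.

-2.02 (inferior good)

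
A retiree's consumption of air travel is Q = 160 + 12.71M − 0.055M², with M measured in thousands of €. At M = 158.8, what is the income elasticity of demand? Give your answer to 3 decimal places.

-0.955

At M = 158.8: Q = 791.3888.
dQ/dM = 12.71 − 0.11M = -4.75800.
η = (dQ/dM)·(M/Q) = -4.75800 × (158.8/791.3888) = -0.955.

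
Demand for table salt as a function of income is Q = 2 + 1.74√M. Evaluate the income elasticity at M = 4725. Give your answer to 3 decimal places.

0.492

At M = 4725: Q = 121.605.
dQ/dM = 1.74/(2√M) = 0.0126566 at this income.
η = (dQ/dM)·(M/Q) = 0.0126566 × (4725/121.605) = 0.492.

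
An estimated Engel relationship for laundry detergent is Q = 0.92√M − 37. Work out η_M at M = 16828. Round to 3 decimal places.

At M = 16828: Q = 82.345.
dQ/dM = 0.92/(2√M) = 0.00354602 at this income.
η = (dQ/dM)·(M/Q) = 0.00354602 × (16828/82.345) = 0.725.

0.725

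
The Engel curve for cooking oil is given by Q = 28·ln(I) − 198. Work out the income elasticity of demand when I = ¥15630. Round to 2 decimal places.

0.39

At I = 15630: Q = 72.395.
dQ/dI = 28/I = 0.00179143 at this income.
η = (dQ/dI)·(I/Q) = 0.00179143 × (15630/72.395) = 0.39.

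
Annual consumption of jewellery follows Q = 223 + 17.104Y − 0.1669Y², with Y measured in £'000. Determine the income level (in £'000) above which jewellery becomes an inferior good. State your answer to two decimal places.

dQ/dY = 17.104 − 0.3338Y.
The good is inferior where dQ/dY < 0. Setting dQ/dY = 0 gives Y = 17.104 / 0.3338 = 51.24.

51.24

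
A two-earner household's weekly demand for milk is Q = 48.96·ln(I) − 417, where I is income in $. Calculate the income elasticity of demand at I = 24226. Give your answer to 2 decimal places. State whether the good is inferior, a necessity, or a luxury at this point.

At I = 24226: Q = 77.260.
dQ/dI = 48.96/I = 0.00202097 at this income.
η = (dQ/dI)·(I/Q) = 0.00202097 × (24226/77.260) = 0.63.
Since 0 < η < 1, the good is a necessity.

0.63 (necessity)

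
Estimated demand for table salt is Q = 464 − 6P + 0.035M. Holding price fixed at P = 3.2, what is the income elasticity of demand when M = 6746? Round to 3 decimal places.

At P = 3.2, M = 6746: Q = 680.910.
Holding P constant, ∂Q/∂M = 0.035.
η_M = (∂Q/∂M)·(M/Q) = 0.035 × (6746/680.910) = 0.347.

0.347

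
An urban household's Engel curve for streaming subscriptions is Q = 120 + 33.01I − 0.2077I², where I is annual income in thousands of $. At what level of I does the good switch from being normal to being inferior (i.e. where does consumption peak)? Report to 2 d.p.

79.47

dQ/dI = 33.01 − 0.4154I.
The good is inferior where dQ/dI < 0. Setting dQ/dI = 0 gives I = 33.01 / 0.4154 = 79.47.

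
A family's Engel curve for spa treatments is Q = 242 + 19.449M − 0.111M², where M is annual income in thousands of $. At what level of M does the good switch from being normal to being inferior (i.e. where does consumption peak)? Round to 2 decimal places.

dQ/dM = 19.449 − 0.222M.
The good is inferior where dQ/dM < 0. Setting dQ/dM = 0 gives M = 19.449 / 0.222 = 87.61.

87.61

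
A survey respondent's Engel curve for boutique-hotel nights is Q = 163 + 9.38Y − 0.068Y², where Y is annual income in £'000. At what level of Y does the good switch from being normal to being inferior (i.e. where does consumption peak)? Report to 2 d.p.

68.97

dQ/dY = 9.38 − 0.136Y.
The good is inferior where dQ/dY < 0. Setting dQ/dY = 0 gives Y = 9.38 / 0.136 = 68.97.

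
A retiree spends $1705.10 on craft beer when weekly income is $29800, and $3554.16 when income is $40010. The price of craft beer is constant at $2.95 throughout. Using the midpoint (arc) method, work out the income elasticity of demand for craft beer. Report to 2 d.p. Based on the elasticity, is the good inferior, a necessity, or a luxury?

2.40 (luxury)

With a constant price, Q₁ = 1705.10/2.95 = 578.000 and Q₂ = 3554.16/2.95 = 1204.800 (equivalently, work directly with expenditure since P cancels).
Midpoint %ΔQ = (3554.16 − 1705.10)/2629.63 = 0.70316; midpoint %ΔI = (40010 − 29800)/34905 = 0.29251.
η = 0.70316 / 0.29251 = 2.40.
η > 1 ⇒ luxury.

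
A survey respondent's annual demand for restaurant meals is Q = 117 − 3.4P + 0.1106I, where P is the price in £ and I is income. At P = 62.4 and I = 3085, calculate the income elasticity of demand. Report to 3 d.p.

At P = 62.4, I = 3085: Q = 246.041.
Holding P constant, ∂Q/∂I = 0.1106.
η_I = (∂Q/∂I)·(I/Q) = 0.1106 × (3085/246.041) = 1.387.

1.387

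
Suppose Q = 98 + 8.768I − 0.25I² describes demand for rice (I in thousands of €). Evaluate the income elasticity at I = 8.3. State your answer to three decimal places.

0.250

At I = 8.3: Q = 153.5519.
dQ/dI = 8.768 − 0.5I = 4.61800.
η = (dQ/dI)·(I/Q) = 4.61800 × (8.3/153.5519) = 0.250.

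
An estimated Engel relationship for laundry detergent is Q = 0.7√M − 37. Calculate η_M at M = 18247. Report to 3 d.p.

0.821

At M = 18247: Q = 57.557.
dQ/dM = 0.7/(2√M) = 0.00259103 at this income.
η = (dQ/dM)·(M/Q) = 0.00259103 × (18247/57.557) = 0.821.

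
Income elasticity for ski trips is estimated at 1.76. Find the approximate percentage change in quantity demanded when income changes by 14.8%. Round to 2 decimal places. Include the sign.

26.05%

%ΔQ ≈ η × %ΔI = 1.76 × 14.8% = 26.05%.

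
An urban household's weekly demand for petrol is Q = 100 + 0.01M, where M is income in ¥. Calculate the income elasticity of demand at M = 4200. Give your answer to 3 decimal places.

At M = 4200: Q = 142.000.
dQ/dM = 0.01.
η = (dQ/dM)·(M/Q) = 0.01 × (4200/142.000) = 0.296.

0.296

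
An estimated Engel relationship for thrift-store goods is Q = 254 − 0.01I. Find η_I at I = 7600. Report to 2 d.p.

At I = 7600: Q = 178.000.
dQ/dI = −0.01.
η = (dQ/dI)·(I/Q) = -0.01 × (7600/178.000) = -0.43.

-0.43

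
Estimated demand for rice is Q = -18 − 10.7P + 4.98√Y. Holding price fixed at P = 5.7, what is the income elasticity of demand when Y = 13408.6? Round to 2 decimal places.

At P = 5.7, Y = 13408.6: Q = 497.672.
Holding P constant, ∂Q/∂Y = 4.98/(2√Y) = 0.0215034.
η_Y = (∂Q/∂Y)·(Y/Q) = 0.0215034 × (13408.6/497.672) = 0.58.

0.58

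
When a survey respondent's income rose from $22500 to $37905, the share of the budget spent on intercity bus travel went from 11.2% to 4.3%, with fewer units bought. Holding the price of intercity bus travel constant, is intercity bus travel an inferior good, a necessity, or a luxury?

inferior good

Quantity demanded falls as income rises, so η < 0.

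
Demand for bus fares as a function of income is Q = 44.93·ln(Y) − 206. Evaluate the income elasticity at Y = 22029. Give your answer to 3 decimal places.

0.185

At Y = 22029: Q = 243.305.
dQ/dY = 44.93/Y = 0.00203958 at this income.
η = (dQ/dY)·(Y/Q) = 0.00203958 × (22029/243.305) = 0.185.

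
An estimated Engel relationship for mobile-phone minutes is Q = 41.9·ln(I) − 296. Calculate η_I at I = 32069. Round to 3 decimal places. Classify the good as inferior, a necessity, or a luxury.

0.302 (necessity)

At I = 32069: Q = 138.740.
dQ/dI = 41.9/I = 0.00130656 at this income.
η = (dQ/dI)·(I/Q) = 0.00130656 × (32069/138.740) = 0.302.
Since 0 < η < 1, the good is a necessity.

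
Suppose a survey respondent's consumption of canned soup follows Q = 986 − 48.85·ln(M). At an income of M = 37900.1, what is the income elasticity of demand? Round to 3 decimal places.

-0.104

At M = 37900.1: Q = 470.989.
dQ/dM = -48.85/M = -0.00128891 at this income.
η = (dQ/dM)·(M/Q) = -0.00128891 × (37900.1/470.989) = -0.104.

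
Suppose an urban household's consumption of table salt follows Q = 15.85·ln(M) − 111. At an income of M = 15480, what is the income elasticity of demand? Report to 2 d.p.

0.38

At M = 15480: Q = 41.910.
dQ/dM = 15.85/M = 0.0010239 at this income.
η = (dQ/dM)·(M/Q) = 0.0010239 × (15480/41.910) = 0.38.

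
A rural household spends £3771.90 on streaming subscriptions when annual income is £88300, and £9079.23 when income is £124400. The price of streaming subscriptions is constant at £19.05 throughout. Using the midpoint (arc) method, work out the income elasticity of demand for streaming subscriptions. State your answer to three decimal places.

2.433

With a constant price, Q₁ = 3771.90/19.05 = 198.000 and Q₂ = 9079.23/19.05 = 476.600 (equivalently, work directly with expenditure since P cancels).
Midpoint %ΔQ = (9079.23 − 3771.90)/6425.57 = 0.82597; midpoint %ΔI = (124400 − 88300)/106350 = 0.33945.
η = 0.82597 / 0.33945 = 2.433.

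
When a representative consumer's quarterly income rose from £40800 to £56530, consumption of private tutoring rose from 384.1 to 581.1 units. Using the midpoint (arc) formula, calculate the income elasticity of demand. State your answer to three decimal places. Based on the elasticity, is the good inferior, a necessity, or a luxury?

1.263 (luxury)

ΔQ = 581.1 − 384.1 = 197; midpoint Q̄ = (384.1 + 581.1)/2 = 482.6.
ΔI = 56530 − 40800 = 15730; midpoint Ī = (40800 + 56530)/2 = 48665.
η = (ΔQ/Q̄) ÷ (ΔI/Ī) = (197/482.6) ÷ (15730/48665) = 1.263.
η > 1 ⇒ luxury.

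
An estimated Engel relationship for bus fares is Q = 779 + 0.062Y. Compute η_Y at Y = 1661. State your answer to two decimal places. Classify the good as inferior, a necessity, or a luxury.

0.12 (necessity)

At Y = 1661: Q = 881.982.
dQ/dY = 0.062.
η = (dQ/dY)·(Y/Q) = 0.062 × (1661/881.982) = 0.12.
Since 0 < η < 1, the good is a necessity.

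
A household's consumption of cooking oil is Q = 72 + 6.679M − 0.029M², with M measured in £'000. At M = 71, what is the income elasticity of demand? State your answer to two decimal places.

0.45

At M = 71: Q = 400.0200.
dQ/dM = 6.679 − 0.058M = 2.56100.
η = (dQ/dM)·(M/Q) = 2.56100 × (71/400.0200) = 0.45.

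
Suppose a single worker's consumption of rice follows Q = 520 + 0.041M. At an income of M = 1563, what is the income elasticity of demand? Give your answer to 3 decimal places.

0.110

At M = 1563: Q = 584.083.
dQ/dM = 0.041.
η = (dQ/dM)·(M/Q) = 0.041 × (1563/584.083) = 0.110.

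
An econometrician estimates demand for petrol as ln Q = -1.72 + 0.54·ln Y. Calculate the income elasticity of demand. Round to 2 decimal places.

0.54

In a log-linear demand, the coefficient on ln Y is the income elasticity.
So η = 0.54.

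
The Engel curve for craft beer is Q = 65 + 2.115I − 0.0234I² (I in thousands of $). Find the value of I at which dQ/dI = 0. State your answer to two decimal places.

45.19

dQ/dI = 2.115 − 0.0468I.
The good is inferior where dQ/dI < 0. Setting dQ/dI = 0 gives I = 2.115 / 0.0468 = 45.19.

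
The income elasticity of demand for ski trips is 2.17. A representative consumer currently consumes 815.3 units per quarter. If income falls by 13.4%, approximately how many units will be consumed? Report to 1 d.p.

%ΔQ ≈ η × %ΔI = 2.17 × (-13.4%) = -29.078%.
New Q ≈ 815.3 × (1 − 0.29078) = 578.2.

578.2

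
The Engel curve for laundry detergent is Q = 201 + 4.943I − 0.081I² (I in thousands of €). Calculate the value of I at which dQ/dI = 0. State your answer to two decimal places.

dQ/dI = 4.943 − 0.162I.
The good is inferior where dQ/dI < 0. Setting dQ/dI = 0 gives I = 4.943 / 0.162 = 30.51.

30.51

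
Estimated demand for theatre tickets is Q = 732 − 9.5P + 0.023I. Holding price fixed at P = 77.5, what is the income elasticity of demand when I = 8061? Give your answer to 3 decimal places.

1.023

At P = 77.5, I = 8061: Q = 181.153.
Holding P constant, ∂Q/∂I = 0.023.
η_I = (∂Q/∂I)·(I/Q) = 0.023 × (8061/181.153) = 1.023.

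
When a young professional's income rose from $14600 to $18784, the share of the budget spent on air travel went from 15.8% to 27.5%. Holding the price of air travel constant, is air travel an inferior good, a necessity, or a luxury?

The budget share rises as income rises, so η > 1.

luxury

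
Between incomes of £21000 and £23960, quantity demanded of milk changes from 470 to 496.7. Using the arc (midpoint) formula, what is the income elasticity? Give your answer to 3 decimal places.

ΔQ = 496.7 − 470 = 26.7; midpoint Q̄ = (470 + 496.7)/2 = 483.35.
ΔI = 23960 − 21000 = 2960; midpoint Ī = (21000 + 23960)/2 = 22480.
η = (ΔQ/Q̄) ÷ (ΔI/Ī) = (26.7/483.35) ÷ (2960/22480) = 0.420.

0.420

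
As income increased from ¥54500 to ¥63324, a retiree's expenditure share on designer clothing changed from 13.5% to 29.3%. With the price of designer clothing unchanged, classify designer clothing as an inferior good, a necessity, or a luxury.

luxury

The budget share rises as income rises, so η > 1.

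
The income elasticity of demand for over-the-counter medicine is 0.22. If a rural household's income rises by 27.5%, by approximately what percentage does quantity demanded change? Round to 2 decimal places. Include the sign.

%ΔQ ≈ η × %ΔI = 0.22 × 27.5% = 6.05%.

6.05%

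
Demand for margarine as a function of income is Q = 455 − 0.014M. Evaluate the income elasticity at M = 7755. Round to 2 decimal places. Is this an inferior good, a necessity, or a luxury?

-0.31 (inferior good)

At M = 7755: Q = 346.430.
dQ/dM = −0.014.
η = (dQ/dM)·(M/Q) = -0.014 × (7755/346.430) = -0.31.
Since η < 0, the good is an inferior good.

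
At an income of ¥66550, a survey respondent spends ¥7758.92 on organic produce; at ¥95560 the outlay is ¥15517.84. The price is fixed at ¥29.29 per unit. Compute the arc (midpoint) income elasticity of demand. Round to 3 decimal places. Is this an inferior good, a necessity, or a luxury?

With a constant price, Q₁ = 7758.92/29.29 = 264.900 and Q₂ = 15517.84/29.29 = 529.800 (equivalently, work directly with expenditure since P cancels).
Midpoint %ΔQ = (15517.84 − 7758.92)/11638.38 = 0.66667; midpoint %ΔI = (95560 − 66550)/81055 = 0.35791.
η = 0.66667 / 0.35791 = 1.863.
η > 1 ⇒ luxury.

1.863 (luxury)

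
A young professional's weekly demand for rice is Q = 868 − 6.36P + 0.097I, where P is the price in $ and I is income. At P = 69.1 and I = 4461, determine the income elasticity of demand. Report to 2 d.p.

At P = 69.1, I = 4461: Q = 861.241.
Holding P constant, ∂Q/∂I = 0.097.
η_I = (∂Q/∂I)·(I/Q) = 0.097 × (4461/861.241) = 0.50.

0.50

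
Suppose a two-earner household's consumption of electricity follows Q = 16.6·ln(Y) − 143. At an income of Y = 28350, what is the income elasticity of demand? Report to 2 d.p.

At Y = 28350: Q = 27.190.
dQ/dY = 16.6/Y = 0.000585538 at this income.
η = (dQ/dY)·(Y/Q) = 0.000585538 × (28350/27.190) = 0.61.

0.61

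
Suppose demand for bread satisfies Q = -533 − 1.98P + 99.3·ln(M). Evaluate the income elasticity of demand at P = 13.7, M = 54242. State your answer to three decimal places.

At P = 13.7, M = 54242: Q = 522.364.
Holding P constant, ∂Q/∂M = 99.3/M = 0.00183068.
η_M = (∂Q/∂M)·(M/Q) = 0.00183068 × (54242/522.364) = 0.190.

0.190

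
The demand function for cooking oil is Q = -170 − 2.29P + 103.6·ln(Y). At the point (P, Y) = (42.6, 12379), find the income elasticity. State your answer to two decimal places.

At P = 42.6, Y = 12379: Q = 708.747.
Holding P constant, ∂Q/∂Y = 103.6/Y = 0.00836901.
η_Y = (∂Q/∂Y)·(Y/Q) = 0.00836901 × (12379/708.747) = 0.15.

0.15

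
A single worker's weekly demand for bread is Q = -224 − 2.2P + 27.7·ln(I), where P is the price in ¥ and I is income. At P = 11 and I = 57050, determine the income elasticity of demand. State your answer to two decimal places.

At P = 11, I = 57050: Q = 55.162.
Holding P constant, ∂Q/∂I = 27.7/I = 0.000485539.
η_I = (∂Q/∂I)·(I/Q) = 0.000485539 × (57050/55.162) = 0.50.

0.50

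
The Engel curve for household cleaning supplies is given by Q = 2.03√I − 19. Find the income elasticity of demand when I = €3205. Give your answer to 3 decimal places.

At I = 3205: Q = 95.924.
dQ/dI = 2.03/(2√I) = 0.0179288 at this income.
η = (dQ/dI)·(I/Q) = 0.0179288 × (3205/95.924) = 0.599.

0.599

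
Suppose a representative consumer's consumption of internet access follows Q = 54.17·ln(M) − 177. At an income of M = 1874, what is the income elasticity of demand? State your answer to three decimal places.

At M = 1874: Q = 231.216.
dQ/dM = 54.17/M = 0.0289061 at this income.
η = (dQ/dM)·(M/Q) = 0.0289061 × (1874/231.216) = 0.234.

0.234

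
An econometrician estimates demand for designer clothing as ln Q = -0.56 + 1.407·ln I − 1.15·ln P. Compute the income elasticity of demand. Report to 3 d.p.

In a log-linear demand, the coefficient on ln I is the income elasticity.
So η = 1.407.

1.407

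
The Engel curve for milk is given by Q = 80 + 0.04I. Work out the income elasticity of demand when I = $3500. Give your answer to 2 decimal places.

0.64

At I = 3500: Q = 220.000.
dQ/dI = 0.04.
η = (dQ/dI)·(I/Q) = 0.04 × (3500/220.000) = 0.64.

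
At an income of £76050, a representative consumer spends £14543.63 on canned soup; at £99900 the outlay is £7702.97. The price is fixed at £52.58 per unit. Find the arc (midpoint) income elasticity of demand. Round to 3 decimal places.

-2.268

With a constant price, Q₁ = 14543.63/52.58 = 276.600 and Q₂ = 7702.97/52.58 = 146.500 (equivalently, work directly with expenditure since P cancels).
Midpoint %ΔQ = (7702.97 − 14543.63)/11123.30 = -0.61498; midpoint %ΔI = (99900 − 76050)/87975 = 0.27110.
η = -0.61498 / 0.27110 = -2.268.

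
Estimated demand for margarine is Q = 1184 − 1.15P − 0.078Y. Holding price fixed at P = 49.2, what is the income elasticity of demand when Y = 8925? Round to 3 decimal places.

At P = 49.2, Y = 8925: Q = 431.270.
Holding P constant, ∂Q/∂Y = −0.078.
η_Y = (∂Q/∂Y)·(Y/Q) = -0.078 × (8925/431.270) = -1.614.

-1.614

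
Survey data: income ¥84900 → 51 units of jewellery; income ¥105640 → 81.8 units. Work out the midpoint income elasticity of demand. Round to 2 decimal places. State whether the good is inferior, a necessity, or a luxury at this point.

ΔQ = 81.8 − 51 = 30.8; midpoint Q̄ = (51 + 81.8)/2 = 66.4.
ΔI = 105640 − 84900 = 20740; midpoint Ī = (84900 + 105640)/2 = 95270.
η = (ΔQ/Q̄) ÷ (ΔI/Ī) = (30.8/66.4) ÷ (20740/95270) = 2.13.
η > 1 ⇒ luxury.

2.13 (luxury)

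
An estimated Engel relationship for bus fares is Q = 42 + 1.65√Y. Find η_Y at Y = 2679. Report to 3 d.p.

0.335

At Y = 2679: Q = 127.402.
dQ/dY = 1.65/(2√Y) = 0.0159392 at this income.
η = (dQ/dY)·(Y/Q) = 0.0159392 × (2679/127.402) = 0.335.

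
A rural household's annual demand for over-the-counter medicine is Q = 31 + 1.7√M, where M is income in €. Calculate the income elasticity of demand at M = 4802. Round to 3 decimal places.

0.396

At M = 4802: Q = 148.804.
dQ/dM = 1.7/(2√M) = 0.0122661 at this income.
η = (dQ/dM)·(M/Q) = 0.0122661 × (4802/148.804) = 0.396.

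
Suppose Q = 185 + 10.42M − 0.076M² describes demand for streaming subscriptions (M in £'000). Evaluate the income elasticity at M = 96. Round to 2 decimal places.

-0.83

At M = 96: Q = 484.9040.
dQ/dM = 10.42 − 0.152M = -4.17200.
η = (dQ/dM)·(M/Q) = -4.17200 × (96/484.9040) = -0.83.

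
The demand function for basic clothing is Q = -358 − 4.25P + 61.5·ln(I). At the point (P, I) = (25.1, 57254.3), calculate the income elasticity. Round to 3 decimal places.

0.294

At P = 25.1, I = 57254.3: Q = 209.073.
Holding P constant, ∂Q/∂I = 61.5/I = 0.00107416.
η_I = (∂Q/∂I)·(I/Q) = 0.00107416 × (57254.3/209.073) = 0.294.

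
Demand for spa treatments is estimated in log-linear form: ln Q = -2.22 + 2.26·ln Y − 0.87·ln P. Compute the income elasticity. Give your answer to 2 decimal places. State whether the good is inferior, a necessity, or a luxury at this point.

2.26 (luxury)

In a log-linear demand, the coefficient on ln Y is the income elasticity.
So η = 2.26.
η > 1 ⇒ luxury.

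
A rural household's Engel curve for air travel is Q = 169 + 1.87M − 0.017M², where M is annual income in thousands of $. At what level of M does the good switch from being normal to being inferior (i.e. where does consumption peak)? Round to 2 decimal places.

55.00

dQ/dM = 1.87 − 0.034M.
The good is inferior where dQ/dM < 0. Setting dQ/dM = 0 gives M = 1.87 / 0.034 = 55.00.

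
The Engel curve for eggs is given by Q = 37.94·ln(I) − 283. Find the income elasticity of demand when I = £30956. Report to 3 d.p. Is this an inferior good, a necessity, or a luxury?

0.347 (necessity)

At I = 30956: Q = 109.312.
dQ/dI = 37.94/I = 0.00122561 at this income.
η = (dQ/dI)·(I/Q) = 0.00122561 × (30956/109.312) = 0.347.
Since 0 < η < 1, the good is a necessity.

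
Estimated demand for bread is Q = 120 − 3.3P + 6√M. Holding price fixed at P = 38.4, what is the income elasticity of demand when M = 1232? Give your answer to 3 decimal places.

0.516

At P = 38.4, M = 1232: Q = 203.879.
Holding P constant, ∂Q/∂M = 6/(2√M) = 0.0854704.
η_M = (∂Q/∂M)·(M/Q) = 0.0854704 × (1232/203.879) = 0.516.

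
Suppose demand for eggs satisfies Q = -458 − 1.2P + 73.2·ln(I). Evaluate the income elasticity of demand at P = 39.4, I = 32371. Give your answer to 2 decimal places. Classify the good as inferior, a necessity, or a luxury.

At P = 39.4, I = 32371: Q = 254.903.
Holding P constant, ∂Q/∂I = 73.2/I = 0.00226128.
η_I = (∂Q/∂I)·(I/Q) = 0.00226128 × (32371/254.903) = 0.29.
Since 0 < η < 1, this is a necessity.

0.29 (necessity)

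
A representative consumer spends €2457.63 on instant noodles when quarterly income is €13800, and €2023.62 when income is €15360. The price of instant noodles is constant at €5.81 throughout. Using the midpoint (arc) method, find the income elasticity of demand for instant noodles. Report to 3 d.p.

With a constant price, Q₁ = 2457.63/5.81 = 423.000 and Q₂ = 2023.62/5.81 = 348.299 (equivalently, work directly with expenditure since P cancels).
Midpoint %ΔQ = (2023.62 − 2457.63)/2240.63 = -0.19370; midpoint %ΔI = (15360 − 13800)/14580 = 0.10700.
η = -0.19370 / 0.10700 = -1.810.

-1.810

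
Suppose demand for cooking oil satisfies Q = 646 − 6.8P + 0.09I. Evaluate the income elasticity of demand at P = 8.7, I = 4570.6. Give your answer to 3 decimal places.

0.412

At P = 8.7, I = 4570.6: Q = 998.194.
Holding P constant, ∂Q/∂I = 0.09.
η_I = (∂Q/∂I)·(I/Q) = 0.09 × (4570.6/998.194) = 0.412.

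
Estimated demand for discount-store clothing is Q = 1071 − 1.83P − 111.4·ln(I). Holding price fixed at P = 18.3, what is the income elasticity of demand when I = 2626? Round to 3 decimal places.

-0.694

At P = 18.3, I = 2626: Q = 160.435.
Holding P constant, ∂Q/∂I = -111.4/I = -0.0424219.
η_I = (∂Q/∂I)·(I/Q) = -0.0424219 × (2626/160.435) = -0.694.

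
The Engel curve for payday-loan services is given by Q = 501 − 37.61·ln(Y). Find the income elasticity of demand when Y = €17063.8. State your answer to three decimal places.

-0.280

At Y = 17063.8: Q = 134.501.
dQ/dY = -37.61/Y = -0.00220408 at this income.
η = (dQ/dY)·(Y/Q) = -0.00220408 × (17063.8/134.501) = -0.280.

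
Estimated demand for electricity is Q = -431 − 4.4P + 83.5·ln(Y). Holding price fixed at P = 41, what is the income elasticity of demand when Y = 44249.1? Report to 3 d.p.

At P = 41, Y = 44249.1: Q = 281.849.
Holding P constant, ∂Q/∂Y = 83.5/Y = 0.00188704.
η_Y = (∂Q/∂Y)·(Y/Q) = 0.00188704 × (44249.1/281.849) = 0.296.

0.296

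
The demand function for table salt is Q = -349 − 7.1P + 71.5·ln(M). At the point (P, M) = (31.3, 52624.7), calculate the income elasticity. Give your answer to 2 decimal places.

0.35

At P = 31.3, M = 52624.7: Q = 206.042.
Holding P constant, ∂Q/∂M = 71.5/M = 0.00135868.
η_M = (∂Q/∂M)·(M/Q) = 0.00135868 × (52624.7/206.042) = 0.35.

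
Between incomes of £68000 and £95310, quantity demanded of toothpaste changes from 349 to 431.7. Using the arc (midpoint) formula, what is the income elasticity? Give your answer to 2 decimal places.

ΔQ = 431.7 − 349 = 82.7; midpoint Q̄ = (349 + 431.7)/2 = 390.35.
ΔI = 95310 − 68000 = 27310; midpoint Ī = (68000 + 95310)/2 = 81655.
η = (ΔQ/Q̄) ÷ (ΔI/Ī) = (82.7/390.35) ÷ (27310/81655) = 0.63.

0.63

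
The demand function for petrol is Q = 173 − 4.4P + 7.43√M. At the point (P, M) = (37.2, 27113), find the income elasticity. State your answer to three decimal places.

0.496

At P = 37.2, M = 27113: Q = 1232.746.
Holding P constant, ∂Q/∂M = 7.43/(2√M) = 0.0225616.
η_M = (∂Q/∂M)·(M/Q) = 0.0225616 × (27113/1232.746) = 0.496.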